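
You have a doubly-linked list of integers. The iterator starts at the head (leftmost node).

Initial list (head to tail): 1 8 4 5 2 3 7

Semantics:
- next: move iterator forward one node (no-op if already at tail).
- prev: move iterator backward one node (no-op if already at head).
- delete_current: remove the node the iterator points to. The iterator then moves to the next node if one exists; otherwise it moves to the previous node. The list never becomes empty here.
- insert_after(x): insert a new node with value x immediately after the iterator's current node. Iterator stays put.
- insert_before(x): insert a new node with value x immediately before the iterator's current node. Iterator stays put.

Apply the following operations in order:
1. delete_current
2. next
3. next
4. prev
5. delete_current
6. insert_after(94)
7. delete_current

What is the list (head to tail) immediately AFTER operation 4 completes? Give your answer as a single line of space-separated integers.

After 1 (delete_current): list=[8, 4, 5, 2, 3, 7] cursor@8
After 2 (next): list=[8, 4, 5, 2, 3, 7] cursor@4
After 3 (next): list=[8, 4, 5, 2, 3, 7] cursor@5
After 4 (prev): list=[8, 4, 5, 2, 3, 7] cursor@4

Answer: 8 4 5 2 3 7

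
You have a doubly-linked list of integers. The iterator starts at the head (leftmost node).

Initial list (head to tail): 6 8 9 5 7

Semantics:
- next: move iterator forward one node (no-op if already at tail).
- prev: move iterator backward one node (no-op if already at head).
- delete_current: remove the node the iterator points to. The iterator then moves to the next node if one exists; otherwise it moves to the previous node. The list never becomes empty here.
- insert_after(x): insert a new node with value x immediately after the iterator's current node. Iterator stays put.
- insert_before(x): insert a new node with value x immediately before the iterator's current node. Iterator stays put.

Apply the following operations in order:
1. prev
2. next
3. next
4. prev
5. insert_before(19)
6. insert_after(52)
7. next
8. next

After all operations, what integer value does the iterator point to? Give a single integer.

Answer: 9

Derivation:
After 1 (prev): list=[6, 8, 9, 5, 7] cursor@6
After 2 (next): list=[6, 8, 9, 5, 7] cursor@8
After 3 (next): list=[6, 8, 9, 5, 7] cursor@9
After 4 (prev): list=[6, 8, 9, 5, 7] cursor@8
After 5 (insert_before(19)): list=[6, 19, 8, 9, 5, 7] cursor@8
After 6 (insert_after(52)): list=[6, 19, 8, 52, 9, 5, 7] cursor@8
After 7 (next): list=[6, 19, 8, 52, 9, 5, 7] cursor@52
After 8 (next): list=[6, 19, 8, 52, 9, 5, 7] cursor@9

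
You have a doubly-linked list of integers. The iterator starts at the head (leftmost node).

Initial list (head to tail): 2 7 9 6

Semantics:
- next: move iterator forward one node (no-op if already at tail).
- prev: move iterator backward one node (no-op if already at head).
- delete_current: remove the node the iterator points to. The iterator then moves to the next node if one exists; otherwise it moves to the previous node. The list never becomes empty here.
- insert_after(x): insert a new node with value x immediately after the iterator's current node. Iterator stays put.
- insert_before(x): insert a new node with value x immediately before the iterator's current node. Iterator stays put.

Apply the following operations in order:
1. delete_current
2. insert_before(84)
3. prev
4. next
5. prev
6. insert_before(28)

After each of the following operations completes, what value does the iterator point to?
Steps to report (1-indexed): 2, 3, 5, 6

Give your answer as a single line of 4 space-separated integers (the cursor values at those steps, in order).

Answer: 7 84 84 84

Derivation:
After 1 (delete_current): list=[7, 9, 6] cursor@7
After 2 (insert_before(84)): list=[84, 7, 9, 6] cursor@7
After 3 (prev): list=[84, 7, 9, 6] cursor@84
After 4 (next): list=[84, 7, 9, 6] cursor@7
After 5 (prev): list=[84, 7, 9, 6] cursor@84
After 6 (insert_before(28)): list=[28, 84, 7, 9, 6] cursor@84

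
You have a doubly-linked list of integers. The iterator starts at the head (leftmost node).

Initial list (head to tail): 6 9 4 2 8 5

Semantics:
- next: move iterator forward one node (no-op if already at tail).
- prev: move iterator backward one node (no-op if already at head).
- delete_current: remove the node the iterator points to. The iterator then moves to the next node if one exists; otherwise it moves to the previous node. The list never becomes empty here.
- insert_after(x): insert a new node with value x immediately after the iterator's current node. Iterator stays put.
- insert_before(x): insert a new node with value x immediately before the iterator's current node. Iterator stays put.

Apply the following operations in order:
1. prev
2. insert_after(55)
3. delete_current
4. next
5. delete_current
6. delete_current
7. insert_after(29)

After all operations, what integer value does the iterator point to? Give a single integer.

After 1 (prev): list=[6, 9, 4, 2, 8, 5] cursor@6
After 2 (insert_after(55)): list=[6, 55, 9, 4, 2, 8, 5] cursor@6
After 3 (delete_current): list=[55, 9, 4, 2, 8, 5] cursor@55
After 4 (next): list=[55, 9, 4, 2, 8, 5] cursor@9
After 5 (delete_current): list=[55, 4, 2, 8, 5] cursor@4
After 6 (delete_current): list=[55, 2, 8, 5] cursor@2
After 7 (insert_after(29)): list=[55, 2, 29, 8, 5] cursor@2

Answer: 2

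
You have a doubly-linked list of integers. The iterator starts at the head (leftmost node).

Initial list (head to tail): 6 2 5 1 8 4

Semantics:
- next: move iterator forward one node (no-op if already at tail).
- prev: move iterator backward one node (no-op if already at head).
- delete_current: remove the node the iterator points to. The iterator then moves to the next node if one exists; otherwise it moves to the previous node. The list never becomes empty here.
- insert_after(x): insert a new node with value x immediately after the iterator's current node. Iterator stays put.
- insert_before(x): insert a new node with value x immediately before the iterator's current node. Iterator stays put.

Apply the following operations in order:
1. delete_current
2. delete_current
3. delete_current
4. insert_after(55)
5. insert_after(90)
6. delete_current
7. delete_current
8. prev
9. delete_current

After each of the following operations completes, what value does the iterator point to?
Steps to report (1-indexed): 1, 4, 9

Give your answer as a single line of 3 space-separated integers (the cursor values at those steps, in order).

Answer: 2 1 8

Derivation:
After 1 (delete_current): list=[2, 5, 1, 8, 4] cursor@2
After 2 (delete_current): list=[5, 1, 8, 4] cursor@5
After 3 (delete_current): list=[1, 8, 4] cursor@1
After 4 (insert_after(55)): list=[1, 55, 8, 4] cursor@1
After 5 (insert_after(90)): list=[1, 90, 55, 8, 4] cursor@1
After 6 (delete_current): list=[90, 55, 8, 4] cursor@90
After 7 (delete_current): list=[55, 8, 4] cursor@55
After 8 (prev): list=[55, 8, 4] cursor@55
After 9 (delete_current): list=[8, 4] cursor@8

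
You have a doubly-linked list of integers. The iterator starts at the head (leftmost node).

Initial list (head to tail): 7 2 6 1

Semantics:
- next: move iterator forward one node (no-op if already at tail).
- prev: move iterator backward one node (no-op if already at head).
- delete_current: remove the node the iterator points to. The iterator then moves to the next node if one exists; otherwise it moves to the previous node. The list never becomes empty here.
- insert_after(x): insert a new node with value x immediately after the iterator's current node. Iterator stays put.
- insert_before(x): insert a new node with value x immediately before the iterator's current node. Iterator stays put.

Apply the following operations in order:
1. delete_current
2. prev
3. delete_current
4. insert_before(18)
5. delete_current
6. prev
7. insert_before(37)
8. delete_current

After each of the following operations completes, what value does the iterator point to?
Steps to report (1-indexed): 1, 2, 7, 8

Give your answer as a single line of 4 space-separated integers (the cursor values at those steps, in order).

Answer: 2 2 18 1

Derivation:
After 1 (delete_current): list=[2, 6, 1] cursor@2
After 2 (prev): list=[2, 6, 1] cursor@2
After 3 (delete_current): list=[6, 1] cursor@6
After 4 (insert_before(18)): list=[18, 6, 1] cursor@6
After 5 (delete_current): list=[18, 1] cursor@1
After 6 (prev): list=[18, 1] cursor@18
After 7 (insert_before(37)): list=[37, 18, 1] cursor@18
After 8 (delete_current): list=[37, 1] cursor@1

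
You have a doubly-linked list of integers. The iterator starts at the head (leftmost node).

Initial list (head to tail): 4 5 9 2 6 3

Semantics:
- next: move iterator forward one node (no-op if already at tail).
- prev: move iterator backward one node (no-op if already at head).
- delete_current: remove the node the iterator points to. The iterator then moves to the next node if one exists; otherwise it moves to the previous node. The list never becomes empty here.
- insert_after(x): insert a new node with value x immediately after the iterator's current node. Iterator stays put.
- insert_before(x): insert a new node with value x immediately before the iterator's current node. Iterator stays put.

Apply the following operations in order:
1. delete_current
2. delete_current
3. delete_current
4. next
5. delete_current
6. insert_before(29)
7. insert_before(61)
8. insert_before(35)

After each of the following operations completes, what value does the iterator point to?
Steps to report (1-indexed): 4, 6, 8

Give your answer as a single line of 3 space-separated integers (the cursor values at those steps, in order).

Answer: 6 3 3

Derivation:
After 1 (delete_current): list=[5, 9, 2, 6, 3] cursor@5
After 2 (delete_current): list=[9, 2, 6, 3] cursor@9
After 3 (delete_current): list=[2, 6, 3] cursor@2
After 4 (next): list=[2, 6, 3] cursor@6
After 5 (delete_current): list=[2, 3] cursor@3
After 6 (insert_before(29)): list=[2, 29, 3] cursor@3
After 7 (insert_before(61)): list=[2, 29, 61, 3] cursor@3
After 8 (insert_before(35)): list=[2, 29, 61, 35, 3] cursor@3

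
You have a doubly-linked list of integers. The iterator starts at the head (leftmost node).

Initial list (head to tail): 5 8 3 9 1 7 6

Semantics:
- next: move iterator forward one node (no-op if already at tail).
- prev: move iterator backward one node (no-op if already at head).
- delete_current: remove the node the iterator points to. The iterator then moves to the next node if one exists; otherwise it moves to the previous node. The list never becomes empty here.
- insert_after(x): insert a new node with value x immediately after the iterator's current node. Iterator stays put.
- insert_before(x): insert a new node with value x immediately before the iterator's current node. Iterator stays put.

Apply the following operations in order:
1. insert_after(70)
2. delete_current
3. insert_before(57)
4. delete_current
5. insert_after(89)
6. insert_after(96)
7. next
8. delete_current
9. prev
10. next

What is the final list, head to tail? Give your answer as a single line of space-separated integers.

After 1 (insert_after(70)): list=[5, 70, 8, 3, 9, 1, 7, 6] cursor@5
After 2 (delete_current): list=[70, 8, 3, 9, 1, 7, 6] cursor@70
After 3 (insert_before(57)): list=[57, 70, 8, 3, 9, 1, 7, 6] cursor@70
After 4 (delete_current): list=[57, 8, 3, 9, 1, 7, 6] cursor@8
After 5 (insert_after(89)): list=[57, 8, 89, 3, 9, 1, 7, 6] cursor@8
After 6 (insert_after(96)): list=[57, 8, 96, 89, 3, 9, 1, 7, 6] cursor@8
After 7 (next): list=[57, 8, 96, 89, 3, 9, 1, 7, 6] cursor@96
After 8 (delete_current): list=[57, 8, 89, 3, 9, 1, 7, 6] cursor@89
After 9 (prev): list=[57, 8, 89, 3, 9, 1, 7, 6] cursor@8
After 10 (next): list=[57, 8, 89, 3, 9, 1, 7, 6] cursor@89

Answer: 57 8 89 3 9 1 7 6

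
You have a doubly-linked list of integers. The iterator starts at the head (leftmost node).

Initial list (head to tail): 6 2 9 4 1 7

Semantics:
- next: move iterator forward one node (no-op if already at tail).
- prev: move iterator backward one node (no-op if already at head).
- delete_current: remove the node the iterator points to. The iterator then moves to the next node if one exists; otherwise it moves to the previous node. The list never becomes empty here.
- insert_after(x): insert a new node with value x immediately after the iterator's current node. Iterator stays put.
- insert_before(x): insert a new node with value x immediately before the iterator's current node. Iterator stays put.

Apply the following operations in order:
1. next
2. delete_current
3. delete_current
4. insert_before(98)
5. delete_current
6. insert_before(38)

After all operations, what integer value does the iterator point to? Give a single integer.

Answer: 1

Derivation:
After 1 (next): list=[6, 2, 9, 4, 1, 7] cursor@2
After 2 (delete_current): list=[6, 9, 4, 1, 7] cursor@9
After 3 (delete_current): list=[6, 4, 1, 7] cursor@4
After 4 (insert_before(98)): list=[6, 98, 4, 1, 7] cursor@4
After 5 (delete_current): list=[6, 98, 1, 7] cursor@1
After 6 (insert_before(38)): list=[6, 98, 38, 1, 7] cursor@1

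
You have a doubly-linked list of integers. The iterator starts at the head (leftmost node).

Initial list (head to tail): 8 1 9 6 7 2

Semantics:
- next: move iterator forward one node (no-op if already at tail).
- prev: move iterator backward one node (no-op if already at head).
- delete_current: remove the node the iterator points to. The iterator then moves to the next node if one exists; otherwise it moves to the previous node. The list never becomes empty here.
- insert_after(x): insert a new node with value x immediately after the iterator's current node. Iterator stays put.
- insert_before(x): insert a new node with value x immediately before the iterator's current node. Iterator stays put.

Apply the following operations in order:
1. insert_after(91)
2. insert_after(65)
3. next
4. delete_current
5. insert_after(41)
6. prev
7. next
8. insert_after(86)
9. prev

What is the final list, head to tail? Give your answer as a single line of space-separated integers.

After 1 (insert_after(91)): list=[8, 91, 1, 9, 6, 7, 2] cursor@8
After 2 (insert_after(65)): list=[8, 65, 91, 1, 9, 6, 7, 2] cursor@8
After 3 (next): list=[8, 65, 91, 1, 9, 6, 7, 2] cursor@65
After 4 (delete_current): list=[8, 91, 1, 9, 6, 7, 2] cursor@91
After 5 (insert_after(41)): list=[8, 91, 41, 1, 9, 6, 7, 2] cursor@91
After 6 (prev): list=[8, 91, 41, 1, 9, 6, 7, 2] cursor@8
After 7 (next): list=[8, 91, 41, 1, 9, 6, 7, 2] cursor@91
After 8 (insert_after(86)): list=[8, 91, 86, 41, 1, 9, 6, 7, 2] cursor@91
After 9 (prev): list=[8, 91, 86, 41, 1, 9, 6, 7, 2] cursor@8

Answer: 8 91 86 41 1 9 6 7 2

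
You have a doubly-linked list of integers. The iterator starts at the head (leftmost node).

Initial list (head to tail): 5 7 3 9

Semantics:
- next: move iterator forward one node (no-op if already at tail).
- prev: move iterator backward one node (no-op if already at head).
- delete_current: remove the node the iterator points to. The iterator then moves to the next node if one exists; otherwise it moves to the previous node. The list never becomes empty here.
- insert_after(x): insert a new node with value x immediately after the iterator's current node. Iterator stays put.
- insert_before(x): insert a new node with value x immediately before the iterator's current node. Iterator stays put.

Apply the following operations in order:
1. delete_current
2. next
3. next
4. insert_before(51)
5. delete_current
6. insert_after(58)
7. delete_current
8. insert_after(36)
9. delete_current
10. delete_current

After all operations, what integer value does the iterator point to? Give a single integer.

After 1 (delete_current): list=[7, 3, 9] cursor@7
After 2 (next): list=[7, 3, 9] cursor@3
After 3 (next): list=[7, 3, 9] cursor@9
After 4 (insert_before(51)): list=[7, 3, 51, 9] cursor@9
After 5 (delete_current): list=[7, 3, 51] cursor@51
After 6 (insert_after(58)): list=[7, 3, 51, 58] cursor@51
After 7 (delete_current): list=[7, 3, 58] cursor@58
After 8 (insert_after(36)): list=[7, 3, 58, 36] cursor@58
After 9 (delete_current): list=[7, 3, 36] cursor@36
After 10 (delete_current): list=[7, 3] cursor@3

Answer: 3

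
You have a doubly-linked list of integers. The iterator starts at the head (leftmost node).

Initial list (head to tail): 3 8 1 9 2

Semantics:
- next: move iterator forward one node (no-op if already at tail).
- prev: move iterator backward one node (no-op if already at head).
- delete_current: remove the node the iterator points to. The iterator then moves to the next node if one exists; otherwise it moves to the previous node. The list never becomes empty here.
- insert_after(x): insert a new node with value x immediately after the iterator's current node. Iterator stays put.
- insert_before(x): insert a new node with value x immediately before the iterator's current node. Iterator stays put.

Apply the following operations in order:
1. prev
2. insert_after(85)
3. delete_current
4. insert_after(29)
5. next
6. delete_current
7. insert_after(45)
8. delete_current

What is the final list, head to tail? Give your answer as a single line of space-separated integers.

Answer: 85 45 1 9 2

Derivation:
After 1 (prev): list=[3, 8, 1, 9, 2] cursor@3
After 2 (insert_after(85)): list=[3, 85, 8, 1, 9, 2] cursor@3
After 3 (delete_current): list=[85, 8, 1, 9, 2] cursor@85
After 4 (insert_after(29)): list=[85, 29, 8, 1, 9, 2] cursor@85
After 5 (next): list=[85, 29, 8, 1, 9, 2] cursor@29
After 6 (delete_current): list=[85, 8, 1, 9, 2] cursor@8
After 7 (insert_after(45)): list=[85, 8, 45, 1, 9, 2] cursor@8
After 8 (delete_current): list=[85, 45, 1, 9, 2] cursor@45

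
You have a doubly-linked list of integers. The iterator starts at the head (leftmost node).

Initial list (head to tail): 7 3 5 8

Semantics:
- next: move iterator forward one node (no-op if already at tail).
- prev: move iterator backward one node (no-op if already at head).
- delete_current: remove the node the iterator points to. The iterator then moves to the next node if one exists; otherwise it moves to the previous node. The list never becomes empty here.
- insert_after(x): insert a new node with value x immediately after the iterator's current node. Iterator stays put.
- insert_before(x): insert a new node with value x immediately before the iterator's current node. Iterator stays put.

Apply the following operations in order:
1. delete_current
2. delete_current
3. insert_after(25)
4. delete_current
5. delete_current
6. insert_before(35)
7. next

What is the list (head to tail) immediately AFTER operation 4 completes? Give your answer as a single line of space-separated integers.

After 1 (delete_current): list=[3, 5, 8] cursor@3
After 2 (delete_current): list=[5, 8] cursor@5
After 3 (insert_after(25)): list=[5, 25, 8] cursor@5
After 4 (delete_current): list=[25, 8] cursor@25

Answer: 25 8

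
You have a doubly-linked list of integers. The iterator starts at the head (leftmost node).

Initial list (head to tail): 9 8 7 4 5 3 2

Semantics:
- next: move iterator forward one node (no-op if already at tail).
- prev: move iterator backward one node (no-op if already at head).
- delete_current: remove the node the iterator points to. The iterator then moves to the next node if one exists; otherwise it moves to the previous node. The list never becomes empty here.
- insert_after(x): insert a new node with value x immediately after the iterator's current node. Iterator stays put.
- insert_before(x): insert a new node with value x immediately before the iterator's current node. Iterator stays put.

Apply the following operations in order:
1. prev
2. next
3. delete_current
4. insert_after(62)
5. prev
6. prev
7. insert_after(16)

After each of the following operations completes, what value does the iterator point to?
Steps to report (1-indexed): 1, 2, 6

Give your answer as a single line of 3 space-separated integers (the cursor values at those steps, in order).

After 1 (prev): list=[9, 8, 7, 4, 5, 3, 2] cursor@9
After 2 (next): list=[9, 8, 7, 4, 5, 3, 2] cursor@8
After 3 (delete_current): list=[9, 7, 4, 5, 3, 2] cursor@7
After 4 (insert_after(62)): list=[9, 7, 62, 4, 5, 3, 2] cursor@7
After 5 (prev): list=[9, 7, 62, 4, 5, 3, 2] cursor@9
After 6 (prev): list=[9, 7, 62, 4, 5, 3, 2] cursor@9
After 7 (insert_after(16)): list=[9, 16, 7, 62, 4, 5, 3, 2] cursor@9

Answer: 9 8 9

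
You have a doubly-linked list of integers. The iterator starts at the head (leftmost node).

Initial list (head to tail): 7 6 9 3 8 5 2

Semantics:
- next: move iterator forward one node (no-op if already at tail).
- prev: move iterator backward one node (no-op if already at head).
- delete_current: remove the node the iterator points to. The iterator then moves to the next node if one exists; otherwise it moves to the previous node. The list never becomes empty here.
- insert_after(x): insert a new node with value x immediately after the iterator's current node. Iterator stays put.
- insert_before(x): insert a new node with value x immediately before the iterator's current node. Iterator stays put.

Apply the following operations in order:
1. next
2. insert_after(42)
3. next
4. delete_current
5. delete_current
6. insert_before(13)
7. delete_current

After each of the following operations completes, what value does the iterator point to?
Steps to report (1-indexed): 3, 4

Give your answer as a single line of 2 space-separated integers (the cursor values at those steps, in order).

Answer: 42 9

Derivation:
After 1 (next): list=[7, 6, 9, 3, 8, 5, 2] cursor@6
After 2 (insert_after(42)): list=[7, 6, 42, 9, 3, 8, 5, 2] cursor@6
After 3 (next): list=[7, 6, 42, 9, 3, 8, 5, 2] cursor@42
After 4 (delete_current): list=[7, 6, 9, 3, 8, 5, 2] cursor@9
After 5 (delete_current): list=[7, 6, 3, 8, 5, 2] cursor@3
After 6 (insert_before(13)): list=[7, 6, 13, 3, 8, 5, 2] cursor@3
After 7 (delete_current): list=[7, 6, 13, 8, 5, 2] cursor@8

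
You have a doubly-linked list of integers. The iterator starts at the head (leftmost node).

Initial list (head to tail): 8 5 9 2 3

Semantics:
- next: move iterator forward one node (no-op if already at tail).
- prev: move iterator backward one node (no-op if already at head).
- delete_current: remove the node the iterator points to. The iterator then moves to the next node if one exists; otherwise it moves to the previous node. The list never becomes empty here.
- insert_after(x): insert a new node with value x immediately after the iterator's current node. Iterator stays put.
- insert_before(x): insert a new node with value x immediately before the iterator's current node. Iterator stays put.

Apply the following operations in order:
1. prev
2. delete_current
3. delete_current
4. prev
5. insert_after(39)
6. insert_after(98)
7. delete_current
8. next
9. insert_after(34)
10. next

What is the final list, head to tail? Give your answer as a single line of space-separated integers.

Answer: 98 39 34 2 3

Derivation:
After 1 (prev): list=[8, 5, 9, 2, 3] cursor@8
After 2 (delete_current): list=[5, 9, 2, 3] cursor@5
After 3 (delete_current): list=[9, 2, 3] cursor@9
After 4 (prev): list=[9, 2, 3] cursor@9
After 5 (insert_after(39)): list=[9, 39, 2, 3] cursor@9
After 6 (insert_after(98)): list=[9, 98, 39, 2, 3] cursor@9
After 7 (delete_current): list=[98, 39, 2, 3] cursor@98
After 8 (next): list=[98, 39, 2, 3] cursor@39
After 9 (insert_after(34)): list=[98, 39, 34, 2, 3] cursor@39
After 10 (next): list=[98, 39, 34, 2, 3] cursor@34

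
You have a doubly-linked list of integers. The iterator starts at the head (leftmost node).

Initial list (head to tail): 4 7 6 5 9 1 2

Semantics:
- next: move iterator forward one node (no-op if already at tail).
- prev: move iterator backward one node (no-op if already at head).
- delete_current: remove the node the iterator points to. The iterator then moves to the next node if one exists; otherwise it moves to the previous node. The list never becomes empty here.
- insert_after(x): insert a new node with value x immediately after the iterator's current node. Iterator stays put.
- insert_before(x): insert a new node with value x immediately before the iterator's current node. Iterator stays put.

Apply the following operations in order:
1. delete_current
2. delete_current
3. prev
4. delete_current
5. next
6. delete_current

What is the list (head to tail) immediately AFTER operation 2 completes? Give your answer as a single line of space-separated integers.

After 1 (delete_current): list=[7, 6, 5, 9, 1, 2] cursor@7
After 2 (delete_current): list=[6, 5, 9, 1, 2] cursor@6

Answer: 6 5 9 1 2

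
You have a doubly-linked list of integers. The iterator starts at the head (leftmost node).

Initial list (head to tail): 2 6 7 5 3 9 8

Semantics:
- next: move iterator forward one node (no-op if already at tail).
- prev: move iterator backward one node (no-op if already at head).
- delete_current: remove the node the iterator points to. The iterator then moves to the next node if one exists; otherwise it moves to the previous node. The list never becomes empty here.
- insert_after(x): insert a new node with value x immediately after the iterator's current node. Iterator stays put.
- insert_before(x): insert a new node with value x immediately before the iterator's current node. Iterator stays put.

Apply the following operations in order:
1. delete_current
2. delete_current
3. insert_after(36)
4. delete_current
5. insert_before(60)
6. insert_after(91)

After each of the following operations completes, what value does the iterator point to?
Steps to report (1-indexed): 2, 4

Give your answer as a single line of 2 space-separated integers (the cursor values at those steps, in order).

Answer: 7 36

Derivation:
After 1 (delete_current): list=[6, 7, 5, 3, 9, 8] cursor@6
After 2 (delete_current): list=[7, 5, 3, 9, 8] cursor@7
After 3 (insert_after(36)): list=[7, 36, 5, 3, 9, 8] cursor@7
After 4 (delete_current): list=[36, 5, 3, 9, 8] cursor@36
After 5 (insert_before(60)): list=[60, 36, 5, 3, 9, 8] cursor@36
After 6 (insert_after(91)): list=[60, 36, 91, 5, 3, 9, 8] cursor@36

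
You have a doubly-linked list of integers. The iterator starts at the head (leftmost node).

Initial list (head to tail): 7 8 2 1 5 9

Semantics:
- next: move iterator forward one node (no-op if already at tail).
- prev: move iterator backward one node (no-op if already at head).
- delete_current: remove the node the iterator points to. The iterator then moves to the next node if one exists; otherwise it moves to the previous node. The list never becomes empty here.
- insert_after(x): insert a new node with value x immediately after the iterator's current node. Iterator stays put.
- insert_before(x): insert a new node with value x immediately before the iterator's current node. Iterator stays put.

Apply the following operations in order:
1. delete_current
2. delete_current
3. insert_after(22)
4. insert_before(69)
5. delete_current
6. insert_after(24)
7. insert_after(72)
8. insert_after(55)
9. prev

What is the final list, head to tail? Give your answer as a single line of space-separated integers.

After 1 (delete_current): list=[8, 2, 1, 5, 9] cursor@8
After 2 (delete_current): list=[2, 1, 5, 9] cursor@2
After 3 (insert_after(22)): list=[2, 22, 1, 5, 9] cursor@2
After 4 (insert_before(69)): list=[69, 2, 22, 1, 5, 9] cursor@2
After 5 (delete_current): list=[69, 22, 1, 5, 9] cursor@22
After 6 (insert_after(24)): list=[69, 22, 24, 1, 5, 9] cursor@22
After 7 (insert_after(72)): list=[69, 22, 72, 24, 1, 5, 9] cursor@22
After 8 (insert_after(55)): list=[69, 22, 55, 72, 24, 1, 5, 9] cursor@22
After 9 (prev): list=[69, 22, 55, 72, 24, 1, 5, 9] cursor@69

Answer: 69 22 55 72 24 1 5 9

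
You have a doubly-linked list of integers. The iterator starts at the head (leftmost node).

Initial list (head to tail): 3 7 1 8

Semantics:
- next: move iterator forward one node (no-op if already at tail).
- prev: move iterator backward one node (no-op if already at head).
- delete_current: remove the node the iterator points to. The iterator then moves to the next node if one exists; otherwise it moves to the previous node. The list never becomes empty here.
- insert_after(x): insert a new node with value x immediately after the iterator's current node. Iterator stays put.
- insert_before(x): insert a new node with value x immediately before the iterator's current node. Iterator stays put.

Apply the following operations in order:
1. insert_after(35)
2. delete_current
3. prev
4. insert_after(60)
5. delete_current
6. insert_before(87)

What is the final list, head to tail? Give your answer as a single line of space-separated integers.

Answer: 87 60 7 1 8

Derivation:
After 1 (insert_after(35)): list=[3, 35, 7, 1, 8] cursor@3
After 2 (delete_current): list=[35, 7, 1, 8] cursor@35
After 3 (prev): list=[35, 7, 1, 8] cursor@35
After 4 (insert_after(60)): list=[35, 60, 7, 1, 8] cursor@35
After 5 (delete_current): list=[60, 7, 1, 8] cursor@60
After 6 (insert_before(87)): list=[87, 60, 7, 1, 8] cursor@60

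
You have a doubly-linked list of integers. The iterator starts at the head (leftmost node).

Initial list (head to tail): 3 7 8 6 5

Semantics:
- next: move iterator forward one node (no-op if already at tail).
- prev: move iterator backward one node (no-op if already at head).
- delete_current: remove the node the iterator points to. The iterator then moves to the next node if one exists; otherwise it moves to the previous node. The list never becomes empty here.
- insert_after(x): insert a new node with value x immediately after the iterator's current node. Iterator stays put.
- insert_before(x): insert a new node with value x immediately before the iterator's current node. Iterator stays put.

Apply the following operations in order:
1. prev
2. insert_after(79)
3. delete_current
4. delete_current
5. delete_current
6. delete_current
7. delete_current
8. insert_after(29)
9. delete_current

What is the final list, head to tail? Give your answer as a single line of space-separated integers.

Answer: 29

Derivation:
After 1 (prev): list=[3, 7, 8, 6, 5] cursor@3
After 2 (insert_after(79)): list=[3, 79, 7, 8, 6, 5] cursor@3
After 3 (delete_current): list=[79, 7, 8, 6, 5] cursor@79
After 4 (delete_current): list=[7, 8, 6, 5] cursor@7
After 5 (delete_current): list=[8, 6, 5] cursor@8
After 6 (delete_current): list=[6, 5] cursor@6
After 7 (delete_current): list=[5] cursor@5
After 8 (insert_after(29)): list=[5, 29] cursor@5
After 9 (delete_current): list=[29] cursor@29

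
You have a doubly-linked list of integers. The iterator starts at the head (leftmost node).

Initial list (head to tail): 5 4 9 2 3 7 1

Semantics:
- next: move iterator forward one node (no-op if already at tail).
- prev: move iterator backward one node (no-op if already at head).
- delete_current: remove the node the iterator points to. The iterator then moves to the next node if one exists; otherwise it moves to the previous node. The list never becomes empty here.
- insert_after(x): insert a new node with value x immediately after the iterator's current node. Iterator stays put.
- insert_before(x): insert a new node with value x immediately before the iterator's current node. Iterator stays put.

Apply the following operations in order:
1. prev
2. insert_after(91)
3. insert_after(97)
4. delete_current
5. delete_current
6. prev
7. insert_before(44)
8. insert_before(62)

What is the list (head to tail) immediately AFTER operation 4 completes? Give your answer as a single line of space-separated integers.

Answer: 97 91 4 9 2 3 7 1

Derivation:
After 1 (prev): list=[5, 4, 9, 2, 3, 7, 1] cursor@5
After 2 (insert_after(91)): list=[5, 91, 4, 9, 2, 3, 7, 1] cursor@5
After 3 (insert_after(97)): list=[5, 97, 91, 4, 9, 2, 3, 7, 1] cursor@5
After 4 (delete_current): list=[97, 91, 4, 9, 2, 3, 7, 1] cursor@97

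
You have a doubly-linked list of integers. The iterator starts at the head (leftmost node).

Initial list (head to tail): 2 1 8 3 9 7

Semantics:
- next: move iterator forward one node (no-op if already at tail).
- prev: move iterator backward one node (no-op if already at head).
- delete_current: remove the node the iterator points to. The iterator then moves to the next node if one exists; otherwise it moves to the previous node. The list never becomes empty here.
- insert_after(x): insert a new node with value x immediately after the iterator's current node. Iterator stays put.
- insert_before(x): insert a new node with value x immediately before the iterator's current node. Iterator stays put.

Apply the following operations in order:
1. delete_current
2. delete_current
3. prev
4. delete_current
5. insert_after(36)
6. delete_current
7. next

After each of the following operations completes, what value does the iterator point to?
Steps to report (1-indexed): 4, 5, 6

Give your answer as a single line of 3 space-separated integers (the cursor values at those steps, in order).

After 1 (delete_current): list=[1, 8, 3, 9, 7] cursor@1
After 2 (delete_current): list=[8, 3, 9, 7] cursor@8
After 3 (prev): list=[8, 3, 9, 7] cursor@8
After 4 (delete_current): list=[3, 9, 7] cursor@3
After 5 (insert_after(36)): list=[3, 36, 9, 7] cursor@3
After 6 (delete_current): list=[36, 9, 7] cursor@36
After 7 (next): list=[36, 9, 7] cursor@9

Answer: 3 3 36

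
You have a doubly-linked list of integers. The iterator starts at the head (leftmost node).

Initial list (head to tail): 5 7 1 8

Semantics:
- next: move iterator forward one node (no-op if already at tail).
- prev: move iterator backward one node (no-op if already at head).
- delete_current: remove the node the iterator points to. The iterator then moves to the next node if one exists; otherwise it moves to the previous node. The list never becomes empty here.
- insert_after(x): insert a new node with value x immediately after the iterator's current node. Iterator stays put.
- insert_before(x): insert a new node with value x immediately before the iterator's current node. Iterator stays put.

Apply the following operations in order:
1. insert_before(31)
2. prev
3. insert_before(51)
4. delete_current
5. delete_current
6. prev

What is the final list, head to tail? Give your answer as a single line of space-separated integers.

Answer: 51 7 1 8

Derivation:
After 1 (insert_before(31)): list=[31, 5, 7, 1, 8] cursor@5
After 2 (prev): list=[31, 5, 7, 1, 8] cursor@31
After 3 (insert_before(51)): list=[51, 31, 5, 7, 1, 8] cursor@31
After 4 (delete_current): list=[51, 5, 7, 1, 8] cursor@5
After 5 (delete_current): list=[51, 7, 1, 8] cursor@7
After 6 (prev): list=[51, 7, 1, 8] cursor@51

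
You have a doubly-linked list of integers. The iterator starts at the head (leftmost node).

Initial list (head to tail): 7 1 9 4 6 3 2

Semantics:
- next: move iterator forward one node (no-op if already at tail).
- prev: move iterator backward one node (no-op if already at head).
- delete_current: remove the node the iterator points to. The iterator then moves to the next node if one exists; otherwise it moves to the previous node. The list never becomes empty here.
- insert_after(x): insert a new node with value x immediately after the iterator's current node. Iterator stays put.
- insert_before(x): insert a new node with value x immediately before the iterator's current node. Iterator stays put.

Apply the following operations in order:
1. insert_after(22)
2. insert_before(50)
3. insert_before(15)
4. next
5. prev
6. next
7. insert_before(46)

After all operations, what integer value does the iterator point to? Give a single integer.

After 1 (insert_after(22)): list=[7, 22, 1, 9, 4, 6, 3, 2] cursor@7
After 2 (insert_before(50)): list=[50, 7, 22, 1, 9, 4, 6, 3, 2] cursor@7
After 3 (insert_before(15)): list=[50, 15, 7, 22, 1, 9, 4, 6, 3, 2] cursor@7
After 4 (next): list=[50, 15, 7, 22, 1, 9, 4, 6, 3, 2] cursor@22
After 5 (prev): list=[50, 15, 7, 22, 1, 9, 4, 6, 3, 2] cursor@7
After 6 (next): list=[50, 15, 7, 22, 1, 9, 4, 6, 3, 2] cursor@22
After 7 (insert_before(46)): list=[50, 15, 7, 46, 22, 1, 9, 4, 6, 3, 2] cursor@22

Answer: 22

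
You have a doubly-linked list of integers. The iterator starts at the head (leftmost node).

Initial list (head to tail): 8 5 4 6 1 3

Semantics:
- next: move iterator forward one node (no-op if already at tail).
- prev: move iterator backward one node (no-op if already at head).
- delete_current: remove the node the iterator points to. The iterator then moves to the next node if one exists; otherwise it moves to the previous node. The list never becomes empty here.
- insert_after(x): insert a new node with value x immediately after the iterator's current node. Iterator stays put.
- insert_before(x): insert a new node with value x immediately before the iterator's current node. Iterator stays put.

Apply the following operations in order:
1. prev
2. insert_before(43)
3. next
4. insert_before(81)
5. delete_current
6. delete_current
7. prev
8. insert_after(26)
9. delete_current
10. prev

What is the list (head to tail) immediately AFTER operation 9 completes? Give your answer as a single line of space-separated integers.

After 1 (prev): list=[8, 5, 4, 6, 1, 3] cursor@8
After 2 (insert_before(43)): list=[43, 8, 5, 4, 6, 1, 3] cursor@8
After 3 (next): list=[43, 8, 5, 4, 6, 1, 3] cursor@5
After 4 (insert_before(81)): list=[43, 8, 81, 5, 4, 6, 1, 3] cursor@5
After 5 (delete_current): list=[43, 8, 81, 4, 6, 1, 3] cursor@4
After 6 (delete_current): list=[43, 8, 81, 6, 1, 3] cursor@6
After 7 (prev): list=[43, 8, 81, 6, 1, 3] cursor@81
After 8 (insert_after(26)): list=[43, 8, 81, 26, 6, 1, 3] cursor@81
After 9 (delete_current): list=[43, 8, 26, 6, 1, 3] cursor@26

Answer: 43 8 26 6 1 3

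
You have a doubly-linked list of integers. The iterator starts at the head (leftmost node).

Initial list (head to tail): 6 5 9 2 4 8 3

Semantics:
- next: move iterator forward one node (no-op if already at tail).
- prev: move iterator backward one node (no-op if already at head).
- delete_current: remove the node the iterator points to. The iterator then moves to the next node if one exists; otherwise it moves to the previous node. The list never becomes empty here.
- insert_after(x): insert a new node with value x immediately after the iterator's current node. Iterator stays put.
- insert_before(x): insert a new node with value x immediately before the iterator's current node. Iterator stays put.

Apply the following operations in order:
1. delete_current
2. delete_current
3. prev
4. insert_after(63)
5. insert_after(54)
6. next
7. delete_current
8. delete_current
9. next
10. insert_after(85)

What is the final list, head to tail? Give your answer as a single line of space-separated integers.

After 1 (delete_current): list=[5, 9, 2, 4, 8, 3] cursor@5
After 2 (delete_current): list=[9, 2, 4, 8, 3] cursor@9
After 3 (prev): list=[9, 2, 4, 8, 3] cursor@9
After 4 (insert_after(63)): list=[9, 63, 2, 4, 8, 3] cursor@9
After 5 (insert_after(54)): list=[9, 54, 63, 2, 4, 8, 3] cursor@9
After 6 (next): list=[9, 54, 63, 2, 4, 8, 3] cursor@54
After 7 (delete_current): list=[9, 63, 2, 4, 8, 3] cursor@63
After 8 (delete_current): list=[9, 2, 4, 8, 3] cursor@2
After 9 (next): list=[9, 2, 4, 8, 3] cursor@4
After 10 (insert_after(85)): list=[9, 2, 4, 85, 8, 3] cursor@4

Answer: 9 2 4 85 8 3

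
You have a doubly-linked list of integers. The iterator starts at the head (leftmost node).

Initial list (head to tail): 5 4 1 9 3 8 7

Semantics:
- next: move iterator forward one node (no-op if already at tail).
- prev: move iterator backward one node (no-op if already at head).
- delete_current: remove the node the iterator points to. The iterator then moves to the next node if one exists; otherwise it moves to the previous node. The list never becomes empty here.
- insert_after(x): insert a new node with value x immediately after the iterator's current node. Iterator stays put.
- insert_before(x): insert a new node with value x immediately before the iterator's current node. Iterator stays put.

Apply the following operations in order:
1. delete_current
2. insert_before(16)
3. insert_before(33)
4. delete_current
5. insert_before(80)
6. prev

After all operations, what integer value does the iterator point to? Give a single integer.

After 1 (delete_current): list=[4, 1, 9, 3, 8, 7] cursor@4
After 2 (insert_before(16)): list=[16, 4, 1, 9, 3, 8, 7] cursor@4
After 3 (insert_before(33)): list=[16, 33, 4, 1, 9, 3, 8, 7] cursor@4
After 4 (delete_current): list=[16, 33, 1, 9, 3, 8, 7] cursor@1
After 5 (insert_before(80)): list=[16, 33, 80, 1, 9, 3, 8, 7] cursor@1
After 6 (prev): list=[16, 33, 80, 1, 9, 3, 8, 7] cursor@80

Answer: 80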